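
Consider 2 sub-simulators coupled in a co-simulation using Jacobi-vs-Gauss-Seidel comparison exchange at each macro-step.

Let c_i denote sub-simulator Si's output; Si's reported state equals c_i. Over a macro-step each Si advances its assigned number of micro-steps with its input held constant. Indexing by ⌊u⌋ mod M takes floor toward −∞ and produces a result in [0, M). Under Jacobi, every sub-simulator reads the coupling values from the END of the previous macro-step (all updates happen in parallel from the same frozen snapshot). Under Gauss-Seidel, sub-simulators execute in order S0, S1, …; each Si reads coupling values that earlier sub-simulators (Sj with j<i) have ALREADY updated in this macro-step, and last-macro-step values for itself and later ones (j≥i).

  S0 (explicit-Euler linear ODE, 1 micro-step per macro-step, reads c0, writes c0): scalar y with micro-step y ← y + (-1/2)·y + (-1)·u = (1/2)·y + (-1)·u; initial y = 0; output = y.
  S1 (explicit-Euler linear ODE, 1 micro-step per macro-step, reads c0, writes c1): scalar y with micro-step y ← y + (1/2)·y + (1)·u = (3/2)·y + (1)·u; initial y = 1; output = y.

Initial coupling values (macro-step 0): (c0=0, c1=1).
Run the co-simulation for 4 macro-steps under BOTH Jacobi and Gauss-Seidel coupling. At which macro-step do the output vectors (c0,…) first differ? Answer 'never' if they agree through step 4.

[Jacobi] macro 1: S0 reads c0=0 → after 1×micro: 0; S1 reads c0=0 → after 1×micro: 3/2 ⇒ (c0=0, c1=3/2)
[Jacobi] macro 2: S0 reads c0=0 → after 1×micro: 0; S1 reads c0=0 → after 1×micro: 9/4 ⇒ (c0=0, c1=9/4)
[Jacobi] macro 3: S0 reads c0=0 → after 1×micro: 0; S1 reads c0=0 → after 1×micro: 27/8 ⇒ (c0=0, c1=27/8)
[Jacobi] macro 4: S0 reads c0=0 → after 1×micro: 0; S1 reads c0=0 → after 1×micro: 81/16 ⇒ (c0=0, c1=81/16)
[Gauss-Seidel] macro 1: S0 reads c0=0 → after 1×micro: 0; S1 reads c0=0 → after 1×micro: 3/2 ⇒ (c0=0, c1=3/2)
[Gauss-Seidel] macro 2: S0 reads c0=0 → after 1×micro: 0; S1 reads c0=0 → after 1×micro: 9/4 ⇒ (c0=0, c1=9/4)
[Gauss-Seidel] macro 3: S0 reads c0=0 → after 1×micro: 0; S1 reads c0=0 → after 1×micro: 27/8 ⇒ (c0=0, c1=27/8)
[Gauss-Seidel] macro 4: S0 reads c0=0 → after 1×micro: 0; S1 reads c0=0 → after 1×micro: 81/16 ⇒ (c0=0, c1=81/16)

first divergence at macro-step: never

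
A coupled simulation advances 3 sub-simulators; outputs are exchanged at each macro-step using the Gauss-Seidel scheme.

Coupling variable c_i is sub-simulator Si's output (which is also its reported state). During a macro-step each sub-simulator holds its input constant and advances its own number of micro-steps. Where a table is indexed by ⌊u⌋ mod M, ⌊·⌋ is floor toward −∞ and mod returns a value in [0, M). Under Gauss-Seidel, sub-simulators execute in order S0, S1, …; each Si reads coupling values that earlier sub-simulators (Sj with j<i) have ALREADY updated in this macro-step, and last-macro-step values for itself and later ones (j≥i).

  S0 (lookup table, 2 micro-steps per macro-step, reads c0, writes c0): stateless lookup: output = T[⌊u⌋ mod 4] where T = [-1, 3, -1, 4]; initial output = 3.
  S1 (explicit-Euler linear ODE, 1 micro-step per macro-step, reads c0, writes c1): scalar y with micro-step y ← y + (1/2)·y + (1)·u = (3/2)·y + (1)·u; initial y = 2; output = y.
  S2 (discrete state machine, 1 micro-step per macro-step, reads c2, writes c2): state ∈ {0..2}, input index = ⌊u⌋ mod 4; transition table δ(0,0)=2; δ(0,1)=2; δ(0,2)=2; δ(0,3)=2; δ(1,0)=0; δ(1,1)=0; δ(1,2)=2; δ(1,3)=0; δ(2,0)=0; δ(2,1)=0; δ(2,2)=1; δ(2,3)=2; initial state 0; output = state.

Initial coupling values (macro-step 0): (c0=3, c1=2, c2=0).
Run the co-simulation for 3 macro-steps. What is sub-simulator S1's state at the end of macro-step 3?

macro 1: S0 reads c0=3 → after 2×micro: 4; S1 reads c0=4 → after 1×micro: 7; S2 reads c2=0 → after 1×micro: 2 ⇒ (c0=4, c1=7, c2=2)
macro 2: S0 reads c0=4 → after 2×micro: -1; S1 reads c0=-1 → after 1×micro: 19/2; S2 reads c2=2 → after 1×micro: 1 ⇒ (c0=-1, c1=19/2, c2=1)
macro 3: S0 reads c0=-1 → after 2×micro: 4; S1 reads c0=4 → after 1×micro: 73/4; S2 reads c2=1 → after 1×micro: 0 ⇒ (c0=4, c1=73/4, c2=0)

S1 state at macro-step 3 = 73/4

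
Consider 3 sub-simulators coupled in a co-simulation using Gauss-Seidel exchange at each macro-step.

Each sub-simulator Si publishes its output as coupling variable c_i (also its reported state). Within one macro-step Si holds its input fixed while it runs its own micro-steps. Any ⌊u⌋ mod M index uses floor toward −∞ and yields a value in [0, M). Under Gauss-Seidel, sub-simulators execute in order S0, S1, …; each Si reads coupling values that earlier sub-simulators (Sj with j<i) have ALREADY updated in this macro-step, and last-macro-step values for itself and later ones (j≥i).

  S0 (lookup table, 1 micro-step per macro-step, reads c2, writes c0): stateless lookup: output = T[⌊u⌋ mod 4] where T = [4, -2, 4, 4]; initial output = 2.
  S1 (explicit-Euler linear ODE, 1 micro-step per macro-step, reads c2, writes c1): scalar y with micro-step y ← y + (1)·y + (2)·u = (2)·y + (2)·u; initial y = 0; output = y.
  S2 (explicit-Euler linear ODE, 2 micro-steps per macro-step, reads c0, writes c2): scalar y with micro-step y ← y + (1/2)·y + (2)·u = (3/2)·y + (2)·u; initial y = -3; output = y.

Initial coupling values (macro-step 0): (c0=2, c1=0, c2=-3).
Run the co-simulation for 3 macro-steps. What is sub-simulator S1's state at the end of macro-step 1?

macro 1: S0 reads c2=-3 → after 1×micro: -2; S1 reads c2=-3 → after 1×micro: -6; S2 reads c0=-2 → after 2×micro: -67/4 ⇒ (c0=-2, c1=-6, c2=-67/4)
macro 2: S0 reads c2=-67/4 → after 1×micro: 4; S1 reads c2=-67/4 → after 1×micro: -91/2; S2 reads c0=4 → after 2×micro: -283/16 ⇒ (c0=4, c1=-91/2, c2=-283/16)
macro 3: S0 reads c2=-283/16 → after 1×micro: 4; S1 reads c2=-283/16 → after 1×micro: -1011/8; S2 reads c0=4 → after 2×micro: -1267/64 ⇒ (c0=4, c1=-1011/8, c2=-1267/64)

S1 state at macro-step 1 = -6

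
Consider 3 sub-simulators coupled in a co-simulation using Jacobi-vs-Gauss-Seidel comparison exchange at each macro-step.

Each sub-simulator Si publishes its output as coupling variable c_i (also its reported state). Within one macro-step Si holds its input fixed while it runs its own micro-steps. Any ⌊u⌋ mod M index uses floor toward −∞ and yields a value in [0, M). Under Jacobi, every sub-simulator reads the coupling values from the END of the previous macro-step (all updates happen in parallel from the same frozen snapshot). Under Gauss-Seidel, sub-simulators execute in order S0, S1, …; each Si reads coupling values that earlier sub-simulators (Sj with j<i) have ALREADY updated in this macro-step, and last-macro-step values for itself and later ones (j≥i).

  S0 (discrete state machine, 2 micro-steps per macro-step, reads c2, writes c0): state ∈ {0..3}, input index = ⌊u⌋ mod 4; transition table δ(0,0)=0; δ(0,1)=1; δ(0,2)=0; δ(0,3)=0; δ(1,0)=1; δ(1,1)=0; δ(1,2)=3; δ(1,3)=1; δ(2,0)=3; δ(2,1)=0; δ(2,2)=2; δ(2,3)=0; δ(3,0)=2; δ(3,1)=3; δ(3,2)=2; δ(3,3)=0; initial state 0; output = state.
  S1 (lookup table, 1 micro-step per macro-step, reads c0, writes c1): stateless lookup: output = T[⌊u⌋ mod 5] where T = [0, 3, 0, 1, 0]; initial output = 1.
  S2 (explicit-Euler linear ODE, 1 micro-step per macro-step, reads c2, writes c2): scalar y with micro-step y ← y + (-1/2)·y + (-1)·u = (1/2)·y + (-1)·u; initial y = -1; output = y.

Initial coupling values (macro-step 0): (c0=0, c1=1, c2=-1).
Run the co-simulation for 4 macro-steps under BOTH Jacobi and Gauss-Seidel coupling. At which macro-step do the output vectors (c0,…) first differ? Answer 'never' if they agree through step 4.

first divergence at macro-step: never

[Jacobi] macro 1: S0 reads c2=-1 → after 2×micro: 0; S1 reads c0=0 → after 1×micro: 0; S2 reads c2=-1 → after 1×micro: 1/2 ⇒ (c0=0, c1=0, c2=1/2)
[Jacobi] macro 2: S0 reads c2=1/2 → after 2×micro: 0; S1 reads c0=0 → after 1×micro: 0; S2 reads c2=1/2 → after 1×micro: -1/4 ⇒ (c0=0, c1=0, c2=-1/4)
[Jacobi] macro 3: S0 reads c2=-1/4 → after 2×micro: 0; S1 reads c0=0 → after 1×micro: 0; S2 reads c2=-1/4 → after 1×micro: 1/8 ⇒ (c0=0, c1=0, c2=1/8)
[Jacobi] macro 4: S0 reads c2=1/8 → after 2×micro: 0; S1 reads c0=0 → after 1×micro: 0; S2 reads c2=1/8 → after 1×micro: -1/16 ⇒ (c0=0, c1=0, c2=-1/16)
[Gauss-Seidel] macro 1: S0 reads c2=-1 → after 2×micro: 0; S1 reads c0=0 → after 1×micro: 0; S2 reads c2=-1 → after 1×micro: 1/2 ⇒ (c0=0, c1=0, c2=1/2)
[Gauss-Seidel] macro 2: S0 reads c2=1/2 → after 2×micro: 0; S1 reads c0=0 → after 1×micro: 0; S2 reads c2=1/2 → after 1×micro: -1/4 ⇒ (c0=0, c1=0, c2=-1/4)
[Gauss-Seidel] macro 3: S0 reads c2=-1/4 → after 2×micro: 0; S1 reads c0=0 → after 1×micro: 0; S2 reads c2=-1/4 → after 1×micro: 1/8 ⇒ (c0=0, c1=0, c2=1/8)
[Gauss-Seidel] macro 4: S0 reads c2=1/8 → after 2×micro: 0; S1 reads c0=0 → after 1×micro: 0; S2 reads c2=1/8 → after 1×micro: -1/16 ⇒ (c0=0, c1=0, c2=-1/16)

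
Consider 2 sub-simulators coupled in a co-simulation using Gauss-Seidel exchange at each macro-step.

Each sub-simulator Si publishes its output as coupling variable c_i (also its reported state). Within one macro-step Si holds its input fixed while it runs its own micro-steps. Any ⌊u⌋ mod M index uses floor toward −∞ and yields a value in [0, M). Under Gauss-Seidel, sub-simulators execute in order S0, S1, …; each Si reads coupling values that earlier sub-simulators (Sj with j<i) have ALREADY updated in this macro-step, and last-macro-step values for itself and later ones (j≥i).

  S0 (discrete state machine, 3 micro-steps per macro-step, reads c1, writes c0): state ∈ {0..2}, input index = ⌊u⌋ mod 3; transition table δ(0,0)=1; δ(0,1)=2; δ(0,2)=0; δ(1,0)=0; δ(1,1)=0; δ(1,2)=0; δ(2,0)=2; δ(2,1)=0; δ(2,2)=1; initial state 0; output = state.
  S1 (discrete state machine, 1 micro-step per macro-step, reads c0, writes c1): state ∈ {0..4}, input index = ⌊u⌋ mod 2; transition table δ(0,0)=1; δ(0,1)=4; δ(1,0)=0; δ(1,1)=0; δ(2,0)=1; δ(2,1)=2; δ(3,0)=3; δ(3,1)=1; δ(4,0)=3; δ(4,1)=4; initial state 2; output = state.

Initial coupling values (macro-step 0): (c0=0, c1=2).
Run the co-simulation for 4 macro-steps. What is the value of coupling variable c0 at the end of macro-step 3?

macro 1: S0 reads c1=2 → after 3×micro: 0; S1 reads c0=0 → after 1×micro: 1 ⇒ (c0=0, c1=1)
macro 2: S0 reads c1=1 → after 3×micro: 2; S1 reads c0=2 → after 1×micro: 0 ⇒ (c0=2, c1=0)
macro 3: S0 reads c1=0 → after 3×micro: 2; S1 reads c0=2 → after 1×micro: 1 ⇒ (c0=2, c1=1)
macro 4: S0 reads c1=1 → after 3×micro: 0; S1 reads c0=0 → after 1×micro: 0 ⇒ (c0=0, c1=0)

c0 at macro-step 3 = 2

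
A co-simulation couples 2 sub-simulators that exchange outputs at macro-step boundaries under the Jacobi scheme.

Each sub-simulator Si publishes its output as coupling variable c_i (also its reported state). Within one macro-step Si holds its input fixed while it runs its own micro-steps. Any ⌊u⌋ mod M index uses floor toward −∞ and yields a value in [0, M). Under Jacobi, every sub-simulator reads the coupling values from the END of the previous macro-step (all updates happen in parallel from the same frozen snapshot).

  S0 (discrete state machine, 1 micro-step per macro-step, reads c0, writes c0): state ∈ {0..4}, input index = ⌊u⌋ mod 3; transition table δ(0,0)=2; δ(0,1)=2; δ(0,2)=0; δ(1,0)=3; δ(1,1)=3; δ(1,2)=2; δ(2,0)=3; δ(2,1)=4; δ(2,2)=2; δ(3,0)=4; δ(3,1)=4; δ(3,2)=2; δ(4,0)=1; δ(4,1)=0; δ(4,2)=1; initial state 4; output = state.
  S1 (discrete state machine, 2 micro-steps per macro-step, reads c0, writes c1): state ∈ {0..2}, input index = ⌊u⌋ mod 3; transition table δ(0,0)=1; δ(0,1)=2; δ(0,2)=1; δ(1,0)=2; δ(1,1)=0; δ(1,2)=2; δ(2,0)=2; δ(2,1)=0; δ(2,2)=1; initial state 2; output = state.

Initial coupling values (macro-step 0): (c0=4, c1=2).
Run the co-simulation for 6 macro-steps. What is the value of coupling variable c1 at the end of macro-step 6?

c1 at macro-step 6 = 2

macro 1: S0 reads c0=4 → after 1×micro: 0; S1 reads c0=4 → after 2×micro: 2 ⇒ (c0=0, c1=2)
macro 2: S0 reads c0=0 → after 1×micro: 2; S1 reads c0=0 → after 2×micro: 2 ⇒ (c0=2, c1=2)
macro 3: S0 reads c0=2 → after 1×micro: 2; S1 reads c0=2 → after 2×micro: 2 ⇒ (c0=2, c1=2)
macro 4: S0 reads c0=2 → after 1×micro: 2; S1 reads c0=2 → after 2×micro: 2 ⇒ (c0=2, c1=2)
macro 5: S0 reads c0=2 → after 1×micro: 2; S1 reads c0=2 → after 2×micro: 2 ⇒ (c0=2, c1=2)
macro 6: S0 reads c0=2 → after 1×micro: 2; S1 reads c0=2 → after 2×micro: 2 ⇒ (c0=2, c1=2)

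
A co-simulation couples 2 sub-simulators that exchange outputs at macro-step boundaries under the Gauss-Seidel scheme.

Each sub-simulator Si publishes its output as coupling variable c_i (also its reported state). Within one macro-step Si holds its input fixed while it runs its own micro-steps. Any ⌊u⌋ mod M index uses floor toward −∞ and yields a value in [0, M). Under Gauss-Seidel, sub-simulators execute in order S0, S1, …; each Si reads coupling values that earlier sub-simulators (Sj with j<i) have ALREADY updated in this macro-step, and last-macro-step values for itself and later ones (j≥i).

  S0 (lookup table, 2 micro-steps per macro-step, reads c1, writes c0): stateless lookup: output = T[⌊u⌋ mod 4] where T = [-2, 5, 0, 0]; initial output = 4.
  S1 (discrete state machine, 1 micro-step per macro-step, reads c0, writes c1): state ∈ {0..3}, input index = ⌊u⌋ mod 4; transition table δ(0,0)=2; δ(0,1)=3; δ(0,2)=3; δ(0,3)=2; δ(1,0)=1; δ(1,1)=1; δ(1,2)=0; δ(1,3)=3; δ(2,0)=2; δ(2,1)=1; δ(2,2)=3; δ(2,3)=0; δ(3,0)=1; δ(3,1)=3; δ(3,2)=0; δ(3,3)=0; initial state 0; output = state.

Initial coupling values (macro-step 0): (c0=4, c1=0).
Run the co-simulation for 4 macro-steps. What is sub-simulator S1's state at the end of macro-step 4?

macro 1: S0 reads c1=0 → after 2×micro: -2; S1 reads c0=-2 → after 1×micro: 3 ⇒ (c0=-2, c1=3)
macro 2: S0 reads c1=3 → after 2×micro: 0; S1 reads c0=0 → after 1×micro: 1 ⇒ (c0=0, c1=1)
macro 3: S0 reads c1=1 → after 2×micro: 5; S1 reads c0=5 → after 1×micro: 1 ⇒ (c0=5, c1=1)
macro 4: S0 reads c1=1 → after 2×micro: 5; S1 reads c0=5 → after 1×micro: 1 ⇒ (c0=5, c1=1)

S1 state at macro-step 4 = 1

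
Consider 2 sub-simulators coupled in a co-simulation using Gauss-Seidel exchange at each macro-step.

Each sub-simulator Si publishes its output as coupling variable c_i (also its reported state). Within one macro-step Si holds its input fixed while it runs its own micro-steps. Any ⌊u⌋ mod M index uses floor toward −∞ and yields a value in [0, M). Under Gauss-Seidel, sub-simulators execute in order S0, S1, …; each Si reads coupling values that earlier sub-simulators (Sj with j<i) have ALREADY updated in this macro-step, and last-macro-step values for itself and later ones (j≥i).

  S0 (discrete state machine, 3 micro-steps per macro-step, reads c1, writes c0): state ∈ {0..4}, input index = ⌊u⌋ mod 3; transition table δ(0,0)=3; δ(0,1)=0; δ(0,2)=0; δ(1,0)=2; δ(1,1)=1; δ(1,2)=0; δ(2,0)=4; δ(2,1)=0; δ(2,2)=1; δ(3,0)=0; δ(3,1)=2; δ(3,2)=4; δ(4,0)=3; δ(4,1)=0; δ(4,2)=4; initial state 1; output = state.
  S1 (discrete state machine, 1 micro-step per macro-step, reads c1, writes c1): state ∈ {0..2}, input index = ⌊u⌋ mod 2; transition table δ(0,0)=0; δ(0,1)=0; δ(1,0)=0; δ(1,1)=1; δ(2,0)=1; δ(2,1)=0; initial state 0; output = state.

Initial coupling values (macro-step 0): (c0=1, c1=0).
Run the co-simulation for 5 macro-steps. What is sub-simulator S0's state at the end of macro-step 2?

S0 state at macro-step 2 = 0

macro 1: S0 reads c1=0 → after 3×micro: 3; S1 reads c1=0 → after 1×micro: 0 ⇒ (c0=3, c1=0)
macro 2: S0 reads c1=0 → after 3×micro: 0; S1 reads c1=0 → after 1×micro: 0 ⇒ (c0=0, c1=0)
macro 3: S0 reads c1=0 → after 3×micro: 3; S1 reads c1=0 → after 1×micro: 0 ⇒ (c0=3, c1=0)
macro 4: S0 reads c1=0 → after 3×micro: 0; S1 reads c1=0 → after 1×micro: 0 ⇒ (c0=0, c1=0)
macro 5: S0 reads c1=0 → after 3×micro: 3; S1 reads c1=0 → after 1×micro: 0 ⇒ (c0=3, c1=0)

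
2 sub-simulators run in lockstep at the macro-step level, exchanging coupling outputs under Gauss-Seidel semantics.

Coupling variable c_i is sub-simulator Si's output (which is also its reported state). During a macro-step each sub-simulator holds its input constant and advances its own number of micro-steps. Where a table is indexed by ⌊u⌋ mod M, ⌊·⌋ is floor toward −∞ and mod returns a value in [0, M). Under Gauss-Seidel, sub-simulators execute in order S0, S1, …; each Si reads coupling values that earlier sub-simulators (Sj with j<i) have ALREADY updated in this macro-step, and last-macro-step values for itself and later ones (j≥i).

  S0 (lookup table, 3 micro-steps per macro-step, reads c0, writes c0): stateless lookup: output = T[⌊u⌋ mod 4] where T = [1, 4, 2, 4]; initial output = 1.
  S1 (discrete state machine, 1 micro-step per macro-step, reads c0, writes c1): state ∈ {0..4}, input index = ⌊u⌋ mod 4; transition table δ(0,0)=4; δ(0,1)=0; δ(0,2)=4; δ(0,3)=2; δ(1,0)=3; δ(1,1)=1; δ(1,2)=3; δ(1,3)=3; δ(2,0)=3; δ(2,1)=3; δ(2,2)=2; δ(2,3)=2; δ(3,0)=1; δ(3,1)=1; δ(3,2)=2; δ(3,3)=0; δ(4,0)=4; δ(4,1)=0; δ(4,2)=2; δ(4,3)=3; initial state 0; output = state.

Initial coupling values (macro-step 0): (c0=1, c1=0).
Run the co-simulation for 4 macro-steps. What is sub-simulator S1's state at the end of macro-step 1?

S1 state at macro-step 1 = 4

macro 1: S0 reads c0=1 → after 3×micro: 4; S1 reads c0=4 → after 1×micro: 4 ⇒ (c0=4, c1=4)
macro 2: S0 reads c0=4 → after 3×micro: 1; S1 reads c0=1 → after 1×micro: 0 ⇒ (c0=1, c1=0)
macro 3: S0 reads c0=1 → after 3×micro: 4; S1 reads c0=4 → after 1×micro: 4 ⇒ (c0=4, c1=4)
macro 4: S0 reads c0=4 → after 3×micro: 1; S1 reads c0=1 → after 1×micro: 0 ⇒ (c0=1, c1=0)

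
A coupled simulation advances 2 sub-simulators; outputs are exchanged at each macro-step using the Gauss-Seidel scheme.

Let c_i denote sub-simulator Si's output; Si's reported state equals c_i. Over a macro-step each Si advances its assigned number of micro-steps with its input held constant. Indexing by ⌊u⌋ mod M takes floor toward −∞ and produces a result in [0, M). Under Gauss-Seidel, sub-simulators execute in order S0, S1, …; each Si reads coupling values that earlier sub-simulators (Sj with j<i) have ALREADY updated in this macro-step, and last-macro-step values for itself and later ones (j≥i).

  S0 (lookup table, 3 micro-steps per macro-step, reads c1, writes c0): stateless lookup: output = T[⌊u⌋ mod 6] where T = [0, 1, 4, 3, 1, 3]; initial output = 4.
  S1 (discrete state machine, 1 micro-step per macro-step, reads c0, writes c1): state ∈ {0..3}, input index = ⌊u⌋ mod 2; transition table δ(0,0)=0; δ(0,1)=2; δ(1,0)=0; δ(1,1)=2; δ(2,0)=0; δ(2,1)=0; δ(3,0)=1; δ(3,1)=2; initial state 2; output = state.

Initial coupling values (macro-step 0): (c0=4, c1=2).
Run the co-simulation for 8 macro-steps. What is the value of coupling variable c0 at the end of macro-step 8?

macro 1: S0 reads c1=2 → after 3×micro: 4; S1 reads c0=4 → after 1×micro: 0 ⇒ (c0=4, c1=0)
macro 2: S0 reads c1=0 → after 3×micro: 0; S1 reads c0=0 → after 1×micro: 0 ⇒ (c0=0, c1=0)
macro 3: S0 reads c1=0 → after 3×micro: 0; S1 reads c0=0 → after 1×micro: 0 ⇒ (c0=0, c1=0)
macro 4: S0 reads c1=0 → after 3×micro: 0; S1 reads c0=0 → after 1×micro: 0 ⇒ (c0=0, c1=0)
macro 5: S0 reads c1=0 → after 3×micro: 0; S1 reads c0=0 → after 1×micro: 0 ⇒ (c0=0, c1=0)
macro 6: S0 reads c1=0 → after 3×micro: 0; S1 reads c0=0 → after 1×micro: 0 ⇒ (c0=0, c1=0)
macro 7: S0 reads c1=0 → after 3×micro: 0; S1 reads c0=0 → after 1×micro: 0 ⇒ (c0=0, c1=0)
macro 8: S0 reads c1=0 → after 3×micro: 0; S1 reads c0=0 → after 1×micro: 0 ⇒ (c0=0, c1=0)

c0 at macro-step 8 = 0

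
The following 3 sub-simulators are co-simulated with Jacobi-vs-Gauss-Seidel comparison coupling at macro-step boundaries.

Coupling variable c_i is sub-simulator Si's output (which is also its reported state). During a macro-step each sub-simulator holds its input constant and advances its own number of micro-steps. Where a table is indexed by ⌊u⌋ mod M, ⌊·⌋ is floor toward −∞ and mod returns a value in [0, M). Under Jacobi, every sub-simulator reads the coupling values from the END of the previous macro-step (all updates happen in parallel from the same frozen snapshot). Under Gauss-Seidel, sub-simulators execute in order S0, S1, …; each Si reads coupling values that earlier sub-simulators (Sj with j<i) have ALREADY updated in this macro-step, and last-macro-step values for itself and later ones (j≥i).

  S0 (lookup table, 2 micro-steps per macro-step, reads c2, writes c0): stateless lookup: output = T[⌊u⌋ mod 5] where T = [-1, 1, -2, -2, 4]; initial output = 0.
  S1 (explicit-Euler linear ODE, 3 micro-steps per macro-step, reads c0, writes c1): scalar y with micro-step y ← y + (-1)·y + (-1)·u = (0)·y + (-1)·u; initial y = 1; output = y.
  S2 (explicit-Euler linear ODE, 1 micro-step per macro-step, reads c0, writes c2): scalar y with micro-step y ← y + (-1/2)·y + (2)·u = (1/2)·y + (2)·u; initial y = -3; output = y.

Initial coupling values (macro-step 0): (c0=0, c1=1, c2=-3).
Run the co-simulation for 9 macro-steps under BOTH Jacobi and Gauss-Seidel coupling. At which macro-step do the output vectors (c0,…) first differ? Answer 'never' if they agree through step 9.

first divergence at macro-step: 1

[Jacobi] macro 1: S0 reads c2=-3 → after 2×micro: -2; S1 reads c0=0 → after 3×micro: 0; S2 reads c0=0 → after 1×micro: -3/2 ⇒ (c0=-2, c1=0, c2=-3/2)
[Jacobi] macro 2: S0 reads c2=-3/2 → after 2×micro: -2; S1 reads c0=-2 → after 3×micro: 2; S2 reads c0=-2 → after 1×micro: -19/4 ⇒ (c0=-2, c1=2, c2=-19/4)
[Jacobi] macro 3: S0 reads c2=-19/4 → after 2×micro: -1; S1 reads c0=-2 → after 3×micro: 2; S2 reads c0=-2 → after 1×micro: -51/8 ⇒ (c0=-1, c1=2, c2=-51/8)
[Jacobi] macro 4: S0 reads c2=-51/8 → after 2×micro: -2; S1 reads c0=-1 → after 3×micro: 1; S2 reads c0=-1 → after 1×micro: -83/16 ⇒ (c0=-2, c1=1, c2=-83/16)
[Jacobi] macro 5: S0 reads c2=-83/16 → after 2×micro: 4; S1 reads c0=-2 → after 3×micro: 2; S2 reads c0=-2 → after 1×micro: -211/32 ⇒ (c0=4, c1=2, c2=-211/32)
[Jacobi] macro 6: S0 reads c2=-211/32 → after 2×micro: -2; S1 reads c0=4 → after 3×micro: -4; S2 reads c0=4 → after 1×micro: 301/64 ⇒ (c0=-2, c1=-4, c2=301/64)
[Jacobi] macro 7: S0 reads c2=301/64 → after 2×micro: 4; S1 reads c0=-2 → after 3×micro: 2; S2 reads c0=-2 → after 1×micro: -211/128 ⇒ (c0=4, c1=2, c2=-211/128)
[Jacobi] macro 8: S0 reads c2=-211/128 → after 2×micro: -2; S1 reads c0=4 → after 3×micro: -4; S2 reads c0=4 → after 1×micro: 1837/256 ⇒ (c0=-2, c1=-4, c2=1837/256)
[Jacobi] macro 9: S0 reads c2=1837/256 → after 2×micro: -2; S1 reads c0=-2 → after 3×micro: 2; S2 reads c0=-2 → after 1×micro: -211/512 ⇒ (c0=-2, c1=2, c2=-211/512)
[Gauss-Seidel] macro 1: S0 reads c2=-3 → after 2×micro: -2; S1 reads c0=-2 → after 3×micro: 2; S2 reads c0=-2 → after 1×micro: -11/2 ⇒ (c0=-2, c1=2, c2=-11/2)
[Gauss-Seidel] macro 2: S0 reads c2=-11/2 → after 2×micro: 4; S1 reads c0=4 → after 3×micro: -4; S2 reads c0=4 → after 1×micro: 21/4 ⇒ (c0=4, c1=-4, c2=21/4)
[Gauss-Seidel] macro 3: S0 reads c2=21/4 → after 2×micro: -1; S1 reads c0=-1 → after 3×micro: 1; S2 reads c0=-1 → after 1×micro: 5/8 ⇒ (c0=-1, c1=1, c2=5/8)
[Gauss-Seidel] macro 4: S0 reads c2=5/8 → after 2×micro: -1; S1 reads c0=-1 → after 3×micro: 1; S2 reads c0=-1 → after 1×micro: -27/16 ⇒ (c0=-1, c1=1, c2=-27/16)
[Gauss-Seidel] macro 5: S0 reads c2=-27/16 → after 2×micro: -2; S1 reads c0=-2 → after 3×micro: 2; S2 reads c0=-2 → after 1×micro: -155/32 ⇒ (c0=-2, c1=2, c2=-155/32)
[Gauss-Seidel] macro 6: S0 reads c2=-155/32 → after 2×micro: -1; S1 reads c0=-1 → after 3×micro: 1; S2 reads c0=-1 → after 1×micro: -283/64 ⇒ (c0=-1, c1=1, c2=-283/64)
[Gauss-Seidel] macro 7: S0 reads c2=-283/64 → after 2×micro: -1; S1 reads c0=-1 → after 3×micro: 1; S2 reads c0=-1 → after 1×micro: -539/128 ⇒ (c0=-1, c1=1, c2=-539/128)
[Gauss-Seidel] macro 8: S0 reads c2=-539/128 → after 2×micro: -1; S1 reads c0=-1 → after 3×micro: 1; S2 reads c0=-1 → after 1×micro: -1051/256 ⇒ (c0=-1, c1=1, c2=-1051/256)
[Gauss-Seidel] macro 9: S0 reads c2=-1051/256 → after 2×micro: -1; S1 reads c0=-1 → after 3×micro: 1; S2 reads c0=-1 → after 1×micro: -2075/512 ⇒ (c0=-1, c1=1, c2=-2075/512)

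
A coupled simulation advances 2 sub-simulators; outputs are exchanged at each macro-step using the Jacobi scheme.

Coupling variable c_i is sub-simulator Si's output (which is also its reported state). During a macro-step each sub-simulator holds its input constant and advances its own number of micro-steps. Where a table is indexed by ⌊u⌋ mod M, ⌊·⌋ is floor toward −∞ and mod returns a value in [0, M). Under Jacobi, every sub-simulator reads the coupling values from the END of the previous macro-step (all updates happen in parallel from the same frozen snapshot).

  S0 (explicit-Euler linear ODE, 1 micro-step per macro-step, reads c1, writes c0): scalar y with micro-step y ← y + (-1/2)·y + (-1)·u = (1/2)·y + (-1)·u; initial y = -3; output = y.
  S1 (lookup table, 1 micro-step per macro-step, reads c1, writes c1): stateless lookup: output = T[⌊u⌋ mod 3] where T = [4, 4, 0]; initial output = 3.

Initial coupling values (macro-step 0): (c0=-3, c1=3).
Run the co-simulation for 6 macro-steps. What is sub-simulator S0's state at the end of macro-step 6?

macro 1: S0 reads c1=3 → after 1×micro: -9/2; S1 reads c1=3 → after 1×micro: 4 ⇒ (c0=-9/2, c1=4)
macro 2: S0 reads c1=4 → after 1×micro: -25/4; S1 reads c1=4 → after 1×micro: 4 ⇒ (c0=-25/4, c1=4)
macro 3: S0 reads c1=4 → after 1×micro: -57/8; S1 reads c1=4 → after 1×micro: 4 ⇒ (c0=-57/8, c1=4)
macro 4: S0 reads c1=4 → after 1×micro: -121/16; S1 reads c1=4 → after 1×micro: 4 ⇒ (c0=-121/16, c1=4)
macro 5: S0 reads c1=4 → after 1×micro: -249/32; S1 reads c1=4 → after 1×micro: 4 ⇒ (c0=-249/32, c1=4)
macro 6: S0 reads c1=4 → after 1×micro: -505/64; S1 reads c1=4 → after 1×micro: 4 ⇒ (c0=-505/64, c1=4)

S0 state at macro-step 6 = -505/64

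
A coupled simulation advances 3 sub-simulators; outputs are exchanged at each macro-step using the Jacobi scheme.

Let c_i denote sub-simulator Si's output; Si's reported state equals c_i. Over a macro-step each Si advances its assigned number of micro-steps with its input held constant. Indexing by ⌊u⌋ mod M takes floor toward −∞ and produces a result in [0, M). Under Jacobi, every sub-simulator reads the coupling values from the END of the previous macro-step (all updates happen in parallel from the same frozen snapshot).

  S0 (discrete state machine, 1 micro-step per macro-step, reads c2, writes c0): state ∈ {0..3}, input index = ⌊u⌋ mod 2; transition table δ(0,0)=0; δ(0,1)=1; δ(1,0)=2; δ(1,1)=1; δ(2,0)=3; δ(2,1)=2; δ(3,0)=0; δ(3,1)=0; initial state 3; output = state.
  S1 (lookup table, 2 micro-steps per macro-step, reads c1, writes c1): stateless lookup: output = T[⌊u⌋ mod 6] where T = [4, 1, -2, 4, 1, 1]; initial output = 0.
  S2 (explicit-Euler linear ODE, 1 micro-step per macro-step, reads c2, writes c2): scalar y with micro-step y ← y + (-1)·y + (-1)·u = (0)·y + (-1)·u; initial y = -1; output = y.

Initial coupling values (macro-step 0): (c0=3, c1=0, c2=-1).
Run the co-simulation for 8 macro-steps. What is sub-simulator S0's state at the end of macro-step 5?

macro 1: S0 reads c2=-1 → after 1×micro: 0; S1 reads c1=0 → after 2×micro: 4; S2 reads c2=-1 → after 1×micro: 1 ⇒ (c0=0, c1=4, c2=1)
macro 2: S0 reads c2=1 → after 1×micro: 1; S1 reads c1=4 → after 2×micro: 1; S2 reads c2=1 → after 1×micro: -1 ⇒ (c0=1, c1=1, c2=-1)
macro 3: S0 reads c2=-1 → after 1×micro: 1; S1 reads c1=1 → after 2×micro: 1; S2 reads c2=-1 → after 1×micro: 1 ⇒ (c0=1, c1=1, c2=1)
macro 4: S0 reads c2=1 → after 1×micro: 1; S1 reads c1=1 → after 2×micro: 1; S2 reads c2=1 → after 1×micro: -1 ⇒ (c0=1, c1=1, c2=-1)
macro 5: S0 reads c2=-1 → after 1×micro: 1; S1 reads c1=1 → after 2×micro: 1; S2 reads c2=-1 → after 1×micro: 1 ⇒ (c0=1, c1=1, c2=1)
macro 6: S0 reads c2=1 → after 1×micro: 1; S1 reads c1=1 → after 2×micro: 1; S2 reads c2=1 → after 1×micro: -1 ⇒ (c0=1, c1=1, c2=-1)
macro 7: S0 reads c2=-1 → after 1×micro: 1; S1 reads c1=1 → after 2×micro: 1; S2 reads c2=-1 → after 1×micro: 1 ⇒ (c0=1, c1=1, c2=1)
macro 8: S0 reads c2=1 → after 1×micro: 1; S1 reads c1=1 → after 2×micro: 1; S2 reads c2=1 → after 1×micro: -1 ⇒ (c0=1, c1=1, c2=-1)

S0 state at macro-step 5 = 1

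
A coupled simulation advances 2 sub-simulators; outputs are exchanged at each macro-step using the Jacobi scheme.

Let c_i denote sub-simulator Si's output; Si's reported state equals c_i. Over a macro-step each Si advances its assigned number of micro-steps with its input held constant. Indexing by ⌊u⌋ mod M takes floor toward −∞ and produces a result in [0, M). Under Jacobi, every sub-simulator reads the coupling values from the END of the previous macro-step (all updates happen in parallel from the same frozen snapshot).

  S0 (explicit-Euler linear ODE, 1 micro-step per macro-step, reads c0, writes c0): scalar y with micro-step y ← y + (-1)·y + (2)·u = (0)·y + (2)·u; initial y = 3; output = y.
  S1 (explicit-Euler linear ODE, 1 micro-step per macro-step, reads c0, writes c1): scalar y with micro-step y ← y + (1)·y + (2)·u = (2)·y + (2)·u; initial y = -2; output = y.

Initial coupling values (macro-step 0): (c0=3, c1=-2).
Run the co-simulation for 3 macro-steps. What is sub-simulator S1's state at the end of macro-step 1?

macro 1: S0 reads c0=3 → after 1×micro: 6; S1 reads c0=3 → after 1×micro: 2 ⇒ (c0=6, c1=2)
macro 2: S0 reads c0=6 → after 1×micro: 12; S1 reads c0=6 → after 1×micro: 16 ⇒ (c0=12, c1=16)
macro 3: S0 reads c0=12 → after 1×micro: 24; S1 reads c0=12 → after 1×micro: 56 ⇒ (c0=24, c1=56)

S1 state at macro-step 1 = 2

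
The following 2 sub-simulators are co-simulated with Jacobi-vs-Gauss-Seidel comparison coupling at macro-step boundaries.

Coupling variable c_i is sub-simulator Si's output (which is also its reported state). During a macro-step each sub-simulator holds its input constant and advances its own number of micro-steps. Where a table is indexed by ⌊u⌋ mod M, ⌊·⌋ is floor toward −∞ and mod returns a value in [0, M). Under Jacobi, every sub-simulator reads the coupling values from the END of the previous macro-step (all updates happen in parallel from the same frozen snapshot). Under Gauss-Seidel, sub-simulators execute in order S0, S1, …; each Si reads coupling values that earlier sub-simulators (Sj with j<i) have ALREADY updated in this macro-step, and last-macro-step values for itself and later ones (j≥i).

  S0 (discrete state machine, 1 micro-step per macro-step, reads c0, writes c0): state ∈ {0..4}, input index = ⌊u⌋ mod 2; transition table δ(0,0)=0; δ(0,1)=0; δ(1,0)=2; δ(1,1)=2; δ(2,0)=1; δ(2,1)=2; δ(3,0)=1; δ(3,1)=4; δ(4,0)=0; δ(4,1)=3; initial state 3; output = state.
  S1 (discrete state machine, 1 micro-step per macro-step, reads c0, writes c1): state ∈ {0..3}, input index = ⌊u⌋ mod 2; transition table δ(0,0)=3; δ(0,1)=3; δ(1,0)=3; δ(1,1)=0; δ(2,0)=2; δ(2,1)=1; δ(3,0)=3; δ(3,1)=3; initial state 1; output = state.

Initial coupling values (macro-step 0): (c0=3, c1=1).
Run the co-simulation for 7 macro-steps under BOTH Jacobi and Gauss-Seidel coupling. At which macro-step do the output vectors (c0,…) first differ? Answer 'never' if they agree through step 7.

first divergence at macro-step: 1

[Jacobi] macro 1: S0 reads c0=3 → after 1×micro: 4; S1 reads c0=3 → after 1×micro: 0 ⇒ (c0=4, c1=0)
[Jacobi] macro 2: S0 reads c0=4 → after 1×micro: 0; S1 reads c0=4 → after 1×micro: 3 ⇒ (c0=0, c1=3)
[Jacobi] macro 3: S0 reads c0=0 → after 1×micro: 0; S1 reads c0=0 → after 1×micro: 3 ⇒ (c0=0, c1=3)
[Jacobi] macro 4: S0 reads c0=0 → after 1×micro: 0; S1 reads c0=0 → after 1×micro: 3 ⇒ (c0=0, c1=3)
[Jacobi] macro 5: S0 reads c0=0 → after 1×micro: 0; S1 reads c0=0 → after 1×micro: 3 ⇒ (c0=0, c1=3)
[Jacobi] macro 6: S0 reads c0=0 → after 1×micro: 0; S1 reads c0=0 → after 1×micro: 3 ⇒ (c0=0, c1=3)
[Jacobi] macro 7: S0 reads c0=0 → after 1×micro: 0; S1 reads c0=0 → after 1×micro: 3 ⇒ (c0=0, c1=3)
[Gauss-Seidel] macro 1: S0 reads c0=3 → after 1×micro: 4; S1 reads c0=4 → after 1×micro: 3 ⇒ (c0=4, c1=3)
[Gauss-Seidel] macro 2: S0 reads c0=4 → after 1×micro: 0; S1 reads c0=0 → after 1×micro: 3 ⇒ (c0=0, c1=3)
[Gauss-Seidel] macro 3: S0 reads c0=0 → after 1×micro: 0; S1 reads c0=0 → after 1×micro: 3 ⇒ (c0=0, c1=3)
[Gauss-Seidel] macro 4: S0 reads c0=0 → after 1×micro: 0; S1 reads c0=0 → after 1×micro: 3 ⇒ (c0=0, c1=3)
[Gauss-Seidel] macro 5: S0 reads c0=0 → after 1×micro: 0; S1 reads c0=0 → after 1×micro: 3 ⇒ (c0=0, c1=3)
[Gauss-Seidel] macro 6: S0 reads c0=0 → after 1×micro: 0; S1 reads c0=0 → after 1×micro: 3 ⇒ (c0=0, c1=3)
[Gauss-Seidel] macro 7: S0 reads c0=0 → after 1×micro: 0; S1 reads c0=0 → after 1×micro: 3 ⇒ (c0=0, c1=3)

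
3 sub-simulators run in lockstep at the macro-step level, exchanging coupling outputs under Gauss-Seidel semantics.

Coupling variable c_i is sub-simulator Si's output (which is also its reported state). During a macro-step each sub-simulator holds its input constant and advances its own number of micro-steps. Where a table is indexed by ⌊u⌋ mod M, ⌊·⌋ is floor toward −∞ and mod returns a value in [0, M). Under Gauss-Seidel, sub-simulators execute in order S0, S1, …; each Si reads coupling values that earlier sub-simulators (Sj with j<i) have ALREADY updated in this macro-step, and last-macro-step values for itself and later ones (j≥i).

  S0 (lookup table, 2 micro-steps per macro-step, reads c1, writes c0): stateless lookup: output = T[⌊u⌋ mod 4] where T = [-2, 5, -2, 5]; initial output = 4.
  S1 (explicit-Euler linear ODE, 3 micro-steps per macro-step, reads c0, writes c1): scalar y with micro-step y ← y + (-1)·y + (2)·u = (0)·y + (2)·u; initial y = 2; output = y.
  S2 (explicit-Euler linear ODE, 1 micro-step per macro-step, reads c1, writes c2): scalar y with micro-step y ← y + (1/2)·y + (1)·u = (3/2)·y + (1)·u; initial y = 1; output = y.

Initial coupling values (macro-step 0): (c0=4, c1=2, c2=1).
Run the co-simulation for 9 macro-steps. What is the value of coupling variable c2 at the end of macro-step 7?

c2 at macro-step 7 = -14285/128

macro 1: S0 reads c1=2 → after 2×micro: -2; S1 reads c0=-2 → after 3×micro: -4; S2 reads c1=-4 → after 1×micro: -5/2 ⇒ (c0=-2, c1=-4, c2=-5/2)
macro 2: S0 reads c1=-4 → after 2×micro: -2; S1 reads c0=-2 → after 3×micro: -4; S2 reads c1=-4 → after 1×micro: -31/4 ⇒ (c0=-2, c1=-4, c2=-31/4)
macro 3: S0 reads c1=-4 → after 2×micro: -2; S1 reads c0=-2 → after 3×micro: -4; S2 reads c1=-4 → after 1×micro: -125/8 ⇒ (c0=-2, c1=-4, c2=-125/8)
macro 4: S0 reads c1=-4 → after 2×micro: -2; S1 reads c0=-2 → after 3×micro: -4; S2 reads c1=-4 → after 1×micro: -439/16 ⇒ (c0=-2, c1=-4, c2=-439/16)
macro 5: S0 reads c1=-4 → after 2×micro: -2; S1 reads c0=-2 → after 3×micro: -4; S2 reads c1=-4 → after 1×micro: -1445/32 ⇒ (c0=-2, c1=-4, c2=-1445/32)
macro 6: S0 reads c1=-4 → after 2×micro: -2; S1 reads c0=-2 → after 3×micro: -4; S2 reads c1=-4 → after 1×micro: -4591/64 ⇒ (c0=-2, c1=-4, c2=-4591/64)
macro 7: S0 reads c1=-4 → after 2×micro: -2; S1 reads c0=-2 → after 3×micro: -4; S2 reads c1=-4 → after 1×micro: -14285/128 ⇒ (c0=-2, c1=-4, c2=-14285/128)
macro 8: S0 reads c1=-4 → after 2×micro: -2; S1 reads c0=-2 → after 3×micro: -4; S2 reads c1=-4 → after 1×micro: -43879/256 ⇒ (c0=-2, c1=-4, c2=-43879/256)
macro 9: S0 reads c1=-4 → after 2×micro: -2; S1 reads c0=-2 → after 3×micro: -4; S2 reads c1=-4 → after 1×micro: -133685/512 ⇒ (c0=-2, c1=-4, c2=-133685/512)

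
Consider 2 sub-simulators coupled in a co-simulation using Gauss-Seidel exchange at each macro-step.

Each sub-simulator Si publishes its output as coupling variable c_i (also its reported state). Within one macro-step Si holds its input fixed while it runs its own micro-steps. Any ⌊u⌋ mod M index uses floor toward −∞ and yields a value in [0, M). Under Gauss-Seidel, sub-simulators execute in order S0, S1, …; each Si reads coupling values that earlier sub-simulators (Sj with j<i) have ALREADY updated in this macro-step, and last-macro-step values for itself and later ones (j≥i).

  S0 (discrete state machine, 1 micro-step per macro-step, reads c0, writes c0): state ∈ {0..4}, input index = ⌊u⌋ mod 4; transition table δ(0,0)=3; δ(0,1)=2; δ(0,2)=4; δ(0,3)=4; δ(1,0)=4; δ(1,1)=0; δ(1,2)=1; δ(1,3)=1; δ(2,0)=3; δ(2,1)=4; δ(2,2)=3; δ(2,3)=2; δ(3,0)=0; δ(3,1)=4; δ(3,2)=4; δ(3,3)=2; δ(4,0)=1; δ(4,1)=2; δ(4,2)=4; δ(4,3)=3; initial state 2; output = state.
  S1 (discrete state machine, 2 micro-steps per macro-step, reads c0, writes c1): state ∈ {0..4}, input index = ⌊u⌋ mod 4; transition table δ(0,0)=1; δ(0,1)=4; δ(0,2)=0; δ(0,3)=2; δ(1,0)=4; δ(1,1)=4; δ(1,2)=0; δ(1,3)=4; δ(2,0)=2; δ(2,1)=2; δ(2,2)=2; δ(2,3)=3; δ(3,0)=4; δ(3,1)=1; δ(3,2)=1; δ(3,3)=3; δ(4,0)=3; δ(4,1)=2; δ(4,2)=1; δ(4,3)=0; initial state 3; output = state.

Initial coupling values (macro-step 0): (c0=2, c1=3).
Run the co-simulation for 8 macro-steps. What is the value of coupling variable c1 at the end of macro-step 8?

c1 at macro-step 8 = 0

macro 1: S0 reads c0=2 → after 1×micro: 3; S1 reads c0=3 → after 2×micro: 3 ⇒ (c0=3, c1=3)
macro 2: S0 reads c0=3 → after 1×micro: 2; S1 reads c0=2 → after 2×micro: 0 ⇒ (c0=2, c1=0)
macro 3: S0 reads c0=2 → after 1×micro: 3; S1 reads c0=3 → after 2×micro: 3 ⇒ (c0=3, c1=3)
macro 4: S0 reads c0=3 → after 1×micro: 2; S1 reads c0=2 → after 2×micro: 0 ⇒ (c0=2, c1=0)
macro 5: S0 reads c0=2 → after 1×micro: 3; S1 reads c0=3 → after 2×micro: 3 ⇒ (c0=3, c1=3)
macro 6: S0 reads c0=3 → after 1×micro: 2; S1 reads c0=2 → after 2×micro: 0 ⇒ (c0=2, c1=0)
macro 7: S0 reads c0=2 → after 1×micro: 3; S1 reads c0=3 → after 2×micro: 3 ⇒ (c0=3, c1=3)
macro 8: S0 reads c0=3 → after 1×micro: 2; S1 reads c0=2 → after 2×micro: 0 ⇒ (c0=2, c1=0)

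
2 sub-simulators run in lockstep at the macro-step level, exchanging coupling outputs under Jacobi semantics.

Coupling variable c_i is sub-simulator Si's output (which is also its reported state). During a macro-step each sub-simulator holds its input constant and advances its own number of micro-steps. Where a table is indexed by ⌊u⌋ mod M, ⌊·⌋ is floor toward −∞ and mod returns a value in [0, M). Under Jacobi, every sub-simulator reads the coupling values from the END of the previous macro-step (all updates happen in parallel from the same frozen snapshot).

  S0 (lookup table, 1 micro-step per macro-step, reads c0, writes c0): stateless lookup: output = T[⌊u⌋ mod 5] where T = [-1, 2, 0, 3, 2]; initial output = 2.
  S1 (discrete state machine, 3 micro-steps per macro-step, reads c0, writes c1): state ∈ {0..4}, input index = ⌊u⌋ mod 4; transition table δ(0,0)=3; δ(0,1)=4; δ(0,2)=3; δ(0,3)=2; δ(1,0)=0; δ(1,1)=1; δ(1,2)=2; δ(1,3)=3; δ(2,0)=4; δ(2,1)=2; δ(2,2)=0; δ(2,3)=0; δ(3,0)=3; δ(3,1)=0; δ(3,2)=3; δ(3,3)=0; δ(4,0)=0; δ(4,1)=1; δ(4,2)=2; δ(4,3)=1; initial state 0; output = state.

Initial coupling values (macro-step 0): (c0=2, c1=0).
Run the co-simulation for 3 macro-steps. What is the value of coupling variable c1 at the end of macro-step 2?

macro 1: S0 reads c0=2 → after 1×micro: 0; S1 reads c0=2 → after 3×micro: 3 ⇒ (c0=0, c1=3)
macro 2: S0 reads c0=0 → after 1×micro: -1; S1 reads c0=0 → after 3×micro: 3 ⇒ (c0=-1, c1=3)
macro 3: S0 reads c0=-1 → after 1×micro: 2; S1 reads c0=-1 → after 3×micro: 0 ⇒ (c0=2, c1=0)

c1 at macro-step 2 = 3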